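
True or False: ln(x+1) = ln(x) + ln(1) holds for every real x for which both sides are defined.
False.

Claim: ln(x+1) = ln(x) + ln(1).
Test a specific point where both sides are defined: x = 3.
LHS = ln(x+1) ≈ 1.3863
RHS = ln(x) + ln(1) ≈ 1.0986
Since 1.3863 ≠ 1.0986, the equation fails at this point, so it cannot hold for every real x for which both sides are defined.
ln(1) = 0, so the right side is just ln(x), which differs from ln(x+1).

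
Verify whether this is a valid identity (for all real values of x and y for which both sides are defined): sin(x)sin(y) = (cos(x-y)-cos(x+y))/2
Yes, this is an identity.

Claim: sin(x)sin(y) = (cos(x-y)-cos(x+y))/2.
Reasoning: cos(x-y) = cos(x)cos(y) + sin(x)sin(y) and cos(x+y) = cos(x)cos(y) - sin(x)sin(y). Subtracting, cos(x-y) - cos(x+y) = 2sin(x)sin(y); divide by 2.
So the two sides agree for all real values of x and y for which both sides are defined.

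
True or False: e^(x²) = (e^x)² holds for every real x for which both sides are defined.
Claim: e^(x²) = (e^x)².
Test a specific point where both sides are defined: x = -3.
LHS = e^(x²) ≈ 8103.0839
RHS = (e^x)² ≈ 0.0025
Since 8103.0839 ≠ 0.0025, the equation fails at this point, so it cannot hold for every real x for which both sides are defined.
(e^x)² = e^(2x), and 2x ≠ x² in general.

Conclusion: False.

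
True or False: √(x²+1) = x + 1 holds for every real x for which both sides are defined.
False.

Claim: √(x²+1) = x + 1.
Test a specific point where both sides are defined: x = 1/2.
LHS = √(x²+1) ≈ 1.1180
RHS = x + 1 ≈ 1.5000
Since 1.1180 ≠ 1.5000, the equation fails at this point, so it cannot hold for every real x for which both sides are defined.
(x+1)² = x² + 2x + 1 ≠ x² + 1 unless x = 0.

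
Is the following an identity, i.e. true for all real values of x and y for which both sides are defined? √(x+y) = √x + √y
Claim: √(x+y) = √x + √y.
Test a specific point where both sides are defined: x = 5, y = 4.
LHS = √(x+y) ≈ 3.0000
RHS = √x + √y ≈ 4.2361
Since 3.0000 ≠ 4.2361, the equation fails at this point, so it cannot hold for all real values of x and y for which both sides are defined.
Squaring the right side gives x + 2√(xy) + y, not x + y.

Conclusion: No, this is NOT an identity.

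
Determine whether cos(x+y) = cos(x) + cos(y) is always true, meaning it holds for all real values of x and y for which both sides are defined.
Claim: cos(x+y) = cos(x) + cos(y).
Test a specific point where both sides are defined: x = -π/2, y = -π/4.
LHS = cos(x+y) ≈ -0.7071
RHS = cos(x) + cos(y) ≈ 0.7071
Since -0.7071 ≠ 0.7071, the equation fails at this point, so it cannot hold for all real values of x and y for which both sides are defined.
The correct expansion is cos(x+y) = cos(x)cos(y) - sin(x)sin(y); cosine is not additive.

Conclusion: No, this is NOT an identity.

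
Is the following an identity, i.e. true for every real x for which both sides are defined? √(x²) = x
No, this is NOT an identity.

Claim: √(x²) = x.
Test a specific point where both sides are defined: x = -2.
LHS = √(x²) ≈ 2.0000
RHS = x ≈ -2.0000
Since 2.0000 ≠ -2.0000, the equation fails at this point, so it cannot hold for every real x for which both sides are defined.
√(x²) = |x|, which differs from x whenever x < 0 (both sides are defined for every real x).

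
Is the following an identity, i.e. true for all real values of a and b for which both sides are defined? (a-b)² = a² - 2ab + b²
Yes, this is an identity.

Claim: (a-b)² = a² - 2ab + b².
Reasoning: Expand: (a-b)² = (a-b)(a-b) = a·a - a·b - b·a + b·b = a² - 2ab + b².
So the two sides agree for all real values of a and b for which both sides are defined.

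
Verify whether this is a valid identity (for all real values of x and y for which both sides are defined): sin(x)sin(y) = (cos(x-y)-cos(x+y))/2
Claim: sin(x)sin(y) = (cos(x-y)-cos(x+y))/2.
Reasoning: cos(x-y) = cos(x)cos(y) + sin(x)sin(y) and cos(x+y) = cos(x)cos(y) - sin(x)sin(y). Subtracting, cos(x-y) - cos(x+y) = 2sin(x)sin(y); divide by 2.
So the two sides agree for all real values of x and y for which both sides are defined.

Conclusion: Yes, this is an identity.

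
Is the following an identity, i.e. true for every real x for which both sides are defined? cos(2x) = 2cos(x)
Claim: cos(2x) = 2cos(x).
Test a specific point where both sides are defined: x = π.
LHS = cos(2x) ≈ 1.0000
RHS = 2cos(x) ≈ -2.0000
Since 1.0000 ≠ -2.0000, the equation fails at this point, so it cannot hold for every real x for which both sides are defined.
The correct double-angle formula is cos(2x) = cos²x - sin²x.

Conclusion: No, this is NOT an identity.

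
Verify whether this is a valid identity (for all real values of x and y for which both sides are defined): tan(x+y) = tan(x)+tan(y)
Claim: tan(x+y) = tan(x)+tan(y).
Test a specific point where both sides are defined: x = 2π/3, y = -π/4.
LHS = tan(x+y) ≈ 3.7321
RHS = tan(x)+tan(y) ≈ -2.7321
Since 3.7321 ≠ -2.7321, the equation fails at this point, so it cannot hold for all real values of x and y for which both sides are defined.
The correct formula is tan(x+y) = (tan(x) + tan(y))/(1 - tan(x)tan(y)).

Conclusion: No, this is NOT an identity.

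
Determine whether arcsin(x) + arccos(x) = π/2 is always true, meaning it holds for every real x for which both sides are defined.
Claim: arcsin(x) + arccos(x) = π/2.
Reasoning: Both sides are defined for -1 ≤ x ≤ 1. Let θ = arcsin(x), so sin θ = x and θ ∈ [-π/2, π/2]. Then cos(π/2 - θ) = sin θ = x and π/2 - θ ∈ [0, π], which is exactly the range of arccos, so arccos(x) = π/2 - θ. Adding: arcsin(x) + arccos(x) = θ + (π/2 - θ) = π/2.
So the two sides agree for every real x for which both sides are defined.

Conclusion: Yes, this is an identity.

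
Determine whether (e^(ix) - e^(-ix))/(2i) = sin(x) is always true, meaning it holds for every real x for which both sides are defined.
Claim: (e^(ix) - e^(-ix))/(2i) = sin(x).
Reasoning: By Euler's formula e^(ix) = cos(x) + i·sin(x) and e^(-ix) = cos(x) - i·sin(x). Subtracting cancels the cosine terms: e^(ix) - e^(-ix) = 2i·sin(x); divide by 2i.
So the two sides agree for every real x for which both sides are defined.

Conclusion: Yes, this is an identity.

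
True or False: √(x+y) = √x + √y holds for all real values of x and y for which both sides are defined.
False.

Claim: √(x+y) = √x + √y.
Test a specific point where both sides are defined: x = 3/2, y = 3/2.
LHS = √(x+y) ≈ 1.7321
RHS = √x + √y ≈ 2.4495
Since 1.7321 ≠ 2.4495, the equation fails at this point, so it cannot hold for all real values of x and y for which both sides are defined.
Squaring the right side gives x + 2√(xy) + y, not x + y.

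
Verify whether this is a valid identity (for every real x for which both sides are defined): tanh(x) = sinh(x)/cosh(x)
Yes, this is an identity.

Claim: tanh(x) = sinh(x)/cosh(x).
Reasoning: tanh(x) is defined as sinh(x)/cosh(x) = (e^x - e^-x)/(e^x + e^-x); cosh(x) ≥ 1 is never zero, so this holds for every real x.
So the two sides agree for every real x for which both sides are defined.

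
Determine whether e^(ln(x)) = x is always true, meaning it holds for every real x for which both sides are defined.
Yes, this is an identity.

Claim: e^(ln(x)) = x.
Reasoning: For x > 0, ln(x) is by definition the exponent p such that e^p = x. Raising e to that exponent therefore returns x: e^(ln x) = x.
So the two sides agree for every real x for which both sides are defined.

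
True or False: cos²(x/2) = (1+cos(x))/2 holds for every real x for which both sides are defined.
Claim: cos²(x/2) = (1+cos(x))/2.
Reasoning: Use cos(2θ) = 2cos²θ - 1 with θ = x/2: cos(x) = 2cos²(x/2) - 1. Solving for cos²(x/2) gives (1 + cos(x))/2.
So the two sides agree for every real x for which both sides are defined.

Conclusion: True.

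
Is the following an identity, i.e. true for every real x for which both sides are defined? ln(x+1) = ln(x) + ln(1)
No, this is NOT an identity.

Claim: ln(x+1) = ln(x) + ln(1).
Test a specific point where both sides are defined: x = 2.
LHS = ln(x+1) ≈ 1.0986
RHS = ln(x) + ln(1) ≈ 0.6931
Since 1.0986 ≠ 0.6931, the equation fails at this point, so it cannot hold for every real x for which both sides are defined.
ln(1) = 0, so the right side is just ln(x), which differs from ln(x+1).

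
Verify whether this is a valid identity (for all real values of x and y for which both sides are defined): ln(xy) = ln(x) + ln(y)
Claim: ln(xy) = ln(x) + ln(y).
Reasoning: Both sides are simultaneously defined only when x, y > 0. Write x = e^p, y = e^q (p = ln x, q = ln y). Then xy = e^p · e^q = e^(p+q), so ln(xy) = p + q = ln(x) + ln(y).
So the two sides agree for all real values of x and y for which both sides are defined.

Conclusion: Yes, this is an identity.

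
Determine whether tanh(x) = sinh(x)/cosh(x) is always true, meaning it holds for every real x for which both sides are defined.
Claim: tanh(x) = sinh(x)/cosh(x).
Reasoning: tanh(x) is defined as sinh(x)/cosh(x) = (e^x - e^-x)/(e^x + e^-x); cosh(x) ≥ 1 is never zero, so this holds for every real x.
So the two sides agree for every real x for which both sides are defined.

Conclusion: Yes, this is an identity.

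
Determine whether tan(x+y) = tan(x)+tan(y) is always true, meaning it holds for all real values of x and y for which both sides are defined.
No, this is NOT an identity.

Claim: tan(x+y) = tan(x)+tan(y).
Test a specific point where both sides are defined: x = -π/4, y = π/3.
LHS = tan(x+y) ≈ 0.2679
RHS = tan(x)+tan(y) ≈ 0.7321
Since 0.2679 ≠ 0.7321, the equation fails at this point, so it cannot hold for all real values of x and y for which both sides are defined.
The correct formula is tan(x+y) = (tan(x) + tan(y))/(1 - tan(x)tan(y)).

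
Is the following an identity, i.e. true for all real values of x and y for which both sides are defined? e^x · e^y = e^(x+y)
Yes, this is an identity.

Claim: e^x · e^y = e^(x+y).
Reasoning: This is the law of exponents for a common base: multiplying powers adds exponents. E.g. from the series, (Σ x^j/j!)(Σ y^k/k!) = Σ_m (Σ_{j+k=m} x^j y^k/(j!k!)) = Σ_m (x+y)^m/m! by the binomial theorem.
So the two sides agree for all real values of x and y for which both sides are defined.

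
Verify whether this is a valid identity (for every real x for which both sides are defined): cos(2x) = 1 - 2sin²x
Yes, this is an identity.

Claim: cos(2x) = 1 - 2sin²x.
Reasoning: cos(2x) = cos²x - sin²x. Replace cos²x by 1 - sin²x: (1 - sin²x) - sin²x = 1 - 2sin²x.
So the two sides agree for every real x for which both sides are defined.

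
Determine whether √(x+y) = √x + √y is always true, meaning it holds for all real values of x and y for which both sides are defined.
No, this is NOT an identity.

Claim: √(x+y) = √x + √y.
Test a specific point where both sides are defined: x = 3/2, y = 5.
LHS = √(x+y) ≈ 2.5495
RHS = √x + √y ≈ 3.4608
Since 2.5495 ≠ 3.4608, the equation fails at this point, so it cannot hold for all real values of x and y for which both sides are defined.
Squaring the right side gives x + 2√(xy) + y, not x + y.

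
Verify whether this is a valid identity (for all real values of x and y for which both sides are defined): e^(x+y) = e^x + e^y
Claim: e^(x+y) = e^x + e^y.
Test a specific point where both sides are defined: x = 2, y = -1.
LHS = e^(x+y) ≈ 2.7183
RHS = e^x + e^y ≈ 7.7569
Since 2.7183 ≠ 7.7569, the equation fails at this point, so it cannot hold for all real values of x and y for which both sides are defined.
The correct rule is e^(x+y) = e^x · e^y (a product, not a sum).

Conclusion: No, this is NOT an identity.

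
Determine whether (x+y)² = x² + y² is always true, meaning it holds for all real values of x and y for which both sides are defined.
No, this is NOT an identity.

Claim: (x+y)² = x² + y².
Test a specific point where both sides are defined: x = 3, y = 5.
LHS = (x+y)² ≈ 64.0000
RHS = x² + y² ≈ 34.0000
Since 64.0000 ≠ 34.0000, the equation fails at this point, so it cannot hold for all real values of x and y for which both sides are defined.
The correct expansion is (x+y)² = x² + 2xy + y²; the cross term 2xy is missing.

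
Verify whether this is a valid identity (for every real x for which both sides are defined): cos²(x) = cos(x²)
No, this is NOT an identity.

Claim: cos²(x) = cos(x²).
Test a specific point where both sides are defined: x = π/4.
LHS = cos²(x) ≈ 0.5000
RHS = cos(x²) ≈ 0.8157
Since 0.5000 ≠ 0.8157, the equation fails at this point, so it cannot hold for every real x for which both sides are defined.
cos²(x) means (cos x)², squaring the output; cos(x²) squares the input. These are different functions.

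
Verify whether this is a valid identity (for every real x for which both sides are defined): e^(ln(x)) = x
Yes, this is an identity.

Claim: e^(ln(x)) = x.
Reasoning: For x > 0, ln(x) is by definition the exponent p such that e^p = x. Raising e to that exponent therefore returns x: e^(ln x) = x.
So the two sides agree for every real x for which both sides are defined.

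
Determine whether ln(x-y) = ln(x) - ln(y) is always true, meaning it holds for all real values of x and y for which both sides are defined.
No, this is NOT an identity.

Claim: ln(x-y) = ln(x) - ln(y).
Test a specific point where both sides are defined: x = 3, y = 1.
LHS = ln(x-y) ≈ 0.6931
RHS = ln(x) - ln(y) ≈ 1.0986
Since 0.6931 ≠ 1.0986, the equation fails at this point, so it cannot hold for all real values of x and y for which both sides are defined.
ln(x) - ln(y) = ln(x/y), not ln(x-y).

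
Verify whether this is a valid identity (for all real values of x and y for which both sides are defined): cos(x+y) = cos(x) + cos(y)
Claim: cos(x+y) = cos(x) + cos(y).
Test a specific point where both sides are defined: x = -π/6, y = π.
LHS = cos(x+y) ≈ -0.8660
RHS = cos(x) + cos(y) ≈ -0.1340
Since -0.8660 ≠ -0.1340, the equation fails at this point, so it cannot hold for all real values of x and y for which both sides are defined.
The correct expansion is cos(x+y) = cos(x)cos(y) - sin(x)sin(y); cosine is not additive.

Conclusion: No, this is NOT an identity.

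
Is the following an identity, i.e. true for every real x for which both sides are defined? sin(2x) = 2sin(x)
Claim: sin(2x) = 2sin(x).
Test a specific point where both sides are defined: x = π/4.
LHS = sin(2x) ≈ 1.0000
RHS = 2sin(x) ≈ 1.4142
Since 1.0000 ≠ 1.4142, the equation fails at this point, so it cannot hold for every real x for which both sides are defined.
The correct double-angle formula is sin(2x) = 2sin(x)cos(x).

Conclusion: No, this is NOT an identity.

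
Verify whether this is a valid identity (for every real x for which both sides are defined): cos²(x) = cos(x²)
Claim: cos²(x) = cos(x²).
Test a specific point where both sides are defined: x = π/3.
LHS = cos²(x) ≈ 0.2500
RHS = cos(x²) ≈ 0.4566
Since 0.2500 ≠ 0.4566, the equation fails at this point, so it cannot hold for every real x for which both sides are defined.
cos²(x) means (cos x)², squaring the output; cos(x²) squares the input. These are different functions.

Conclusion: No, this is NOT an identity.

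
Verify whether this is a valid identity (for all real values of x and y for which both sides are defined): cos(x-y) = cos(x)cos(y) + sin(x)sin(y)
Yes, this is an identity.

Claim: cos(x-y) = cos(x)cos(y) + sin(x)sin(y).
Reasoning: Replace y by -y in cos(x+y) = cos(x)cos(y) - sin(x)sin(y) and use cos(-y) = cos(y), sin(-y) = -sin(y): cos(x-y) = cos(x)cos(y) + sin(x)sin(y).
So the two sides agree for all real values of x and y for which both sides are defined.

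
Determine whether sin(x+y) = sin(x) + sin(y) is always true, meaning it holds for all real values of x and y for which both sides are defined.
Claim: sin(x+y) = sin(x) + sin(y).
Test a specific point where both sides are defined: x = -π/3, y = π/6.
LHS = sin(x+y) ≈ -0.5000
RHS = sin(x) + sin(y) ≈ -0.3660
Since -0.5000 ≠ -0.3660, the equation fails at this point, so it cannot hold for all real values of x and y for which both sides are defined.
The correct expansion is sin(x+y) = sin(x)cos(y) + cos(x)sin(y); sine is not additive.

Conclusion: No, this is NOT an identity.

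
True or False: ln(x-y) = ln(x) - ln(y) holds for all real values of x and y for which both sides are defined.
Claim: ln(x-y) = ln(x) - ln(y).
Test a specific point where both sides are defined: x = 5, y = 3.
LHS = ln(x-y) ≈ 0.6931
RHS = ln(x) - ln(y) ≈ 0.5108
Since 0.6931 ≠ 0.5108, the equation fails at this point, so it cannot hold for all real values of x and y for which both sides are defined.
ln(x) - ln(y) = ln(x/y), not ln(x-y).

Conclusion: False.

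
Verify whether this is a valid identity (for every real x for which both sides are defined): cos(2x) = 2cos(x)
Claim: cos(2x) = 2cos(x).
Test a specific point where both sides are defined: x = -π/4.
LHS = cos(2x) ≈ 0.0000
RHS = 2cos(x) ≈ 1.4142
Since 0.0000 ≠ 1.4142, the equation fails at this point, so it cannot hold for every real x for which both sides are defined.
The correct double-angle formula is cos(2x) = cos²x - sin²x.

Conclusion: No, this is NOT an identity.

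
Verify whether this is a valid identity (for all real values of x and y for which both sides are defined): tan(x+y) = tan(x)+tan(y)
No, this is NOT an identity.

Claim: tan(x+y) = tan(x)+tan(y).
Test a specific point where both sides are defined: x = -π/3, y = 2π/3.
LHS = tan(x+y) ≈ 1.7321
RHS = tan(x)+tan(y) ≈ -3.4641
Since 1.7321 ≠ -3.4641, the equation fails at this point, so it cannot hold for all real values of x and y for which both sides are defined.
The correct formula is tan(x+y) = (tan(x) + tan(y))/(1 - tan(x)tan(y)).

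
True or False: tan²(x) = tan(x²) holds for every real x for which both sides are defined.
False.

Claim: tan²(x) = tan(x²).
Test a specific point where both sides are defined: x = -π/3.
LHS = tan²(x) ≈ 3.0000
RHS = tan(x²) ≈ 1.9485
Since 3.0000 ≠ 1.9485, the equation fails at this point, so it cannot hold for every real x for which both sides are defined.
tan²(x) means (tan x)², squaring the output; tan(x²) squares the input. These are different functions.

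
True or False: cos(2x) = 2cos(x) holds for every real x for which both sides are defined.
False.

Claim: cos(2x) = 2cos(x).
Test a specific point where both sides are defined: x = -π/4.
LHS = cos(2x) ≈ 0.0000
RHS = 2cos(x) ≈ 1.4142
Since 0.0000 ≠ 1.4142, the equation fails at this point, so it cannot hold for every real x for which both sides are defined.
The correct double-angle formula is cos(2x) = cos²x - sin²x.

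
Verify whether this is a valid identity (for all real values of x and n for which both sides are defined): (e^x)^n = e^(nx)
Claim: (e^x)^n = e^(nx).
Reasoning: e^x is a positive real number, and for a positive base B and real exponent n, B^n = e^(n·ln B). With B = e^x, ln B = x, so (e^x)^n = e^(n·x).
So the two sides agree for all real values of x and n for which both sides are defined.

Conclusion: Yes, this is an identity.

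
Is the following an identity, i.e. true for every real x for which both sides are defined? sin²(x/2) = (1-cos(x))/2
Claim: sin²(x/2) = (1-cos(x))/2.
Reasoning: Use cos(2θ) = 1 - 2sin²θ with θ = x/2: cos(x) = 1 - 2sin²(x/2). Solving for sin²(x/2) gives (1 - cos(x))/2.
So the two sides agree for every real x for which both sides are defined.

Conclusion: Yes, this is an identity.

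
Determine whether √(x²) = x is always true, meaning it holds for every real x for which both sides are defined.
Claim: √(x²) = x.
Test a specific point where both sides are defined: x = -2.
LHS = √(x²) ≈ 2.0000
RHS = x ≈ -2.0000
Since 2.0000 ≠ -2.0000, the equation fails at this point, so it cannot hold for every real x for which both sides are defined.
√(x²) = |x|, which differs from x whenever x < 0 (both sides are defined for every real x).

Conclusion: No, this is NOT an identity.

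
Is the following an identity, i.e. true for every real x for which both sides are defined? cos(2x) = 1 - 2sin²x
Claim: cos(2x) = 1 - 2sin²x.
Reasoning: cos(2x) = cos²x - sin²x. Replace cos²x by 1 - sin²x: (1 - sin²x) - sin²x = 1 - 2sin²x.
So the two sides agree for every real x for which both sides are defined.

Conclusion: Yes, this is an identity.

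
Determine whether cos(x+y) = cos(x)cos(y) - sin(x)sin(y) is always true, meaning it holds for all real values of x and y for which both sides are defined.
Claim: cos(x+y) = cos(x)cos(y) - sin(x)sin(y).
Reasoning: By Euler's formula e^(i(x+y)) = e^(ix)·e^(iy) = (cos x + i·sin x)(cos y + i·sin y). The real part of the left side is cos(x+y); the real part of the product is cos(x)cos(y) - sin(x)sin(y) (since i·i = -1).
So the two sides agree for all real values of x and y for which both sides are defined.

Conclusion: Yes, this is an identity.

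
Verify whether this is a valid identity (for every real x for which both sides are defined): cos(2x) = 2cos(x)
No, this is NOT an identity.

Claim: cos(2x) = 2cos(x).
Test a specific point where both sides are defined: x = 2π/3.
LHS = cos(2x) ≈ -0.5000
RHS = 2cos(x) ≈ -1.0000
Since -0.5000 ≠ -1.0000, the equation fails at this point, so it cannot hold for every real x for which both sides are defined.
The correct double-angle formula is cos(2x) = cos²x - sin²x.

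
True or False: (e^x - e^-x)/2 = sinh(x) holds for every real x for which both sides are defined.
Claim: (e^x - e^-x)/2 = sinh(x).
Reasoning: This is exactly the definition of the hyperbolic sine: sinh(x) := (e^x - e^-x)/2.
So the two sides agree for every real x for which both sides are defined.

Conclusion: True.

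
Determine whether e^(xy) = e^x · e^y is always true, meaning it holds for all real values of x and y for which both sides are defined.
No, this is NOT an identity.

Claim: e^(xy) = e^x · e^y.
Test a specific point where both sides are defined: x = 2, y = 3.
LHS = e^(xy) ≈ 403.4288
RHS = e^x · e^y ≈ 148.4132
Since 403.4288 ≠ 148.4132, the equation fails at this point, so it cannot hold for all real values of x and y for which both sides are defined.
e^x · e^y = e^(x+y), not e^(xy).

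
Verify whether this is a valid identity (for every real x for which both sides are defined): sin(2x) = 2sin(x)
Claim: sin(2x) = 2sin(x).
Test a specific point where both sides are defined: x = π/2.
LHS = sin(2x) ≈ 0.0000
RHS = 2sin(x) ≈ 2.0000
Since 0.0000 ≠ 2.0000, the equation fails at this point, so it cannot hold for every real x for which both sides are defined.
The correct double-angle formula is sin(2x) = 2sin(x)cos(x).

Conclusion: No, this is NOT an identity.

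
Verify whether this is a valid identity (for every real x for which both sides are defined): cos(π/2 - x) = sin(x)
Yes, this is an identity.

Claim: cos(π/2 - x) = sin(x).
Reasoning: Use cos(u - v) = cos(u)cos(v) + sin(u)sin(v) with u = π/2, v = x: cos(π/2)cos(x) + sin(π/2)sin(x) = 0·cos(x) + 1·sin(x) = sin(x).
So the two sides agree for every real x for which both sides are defined.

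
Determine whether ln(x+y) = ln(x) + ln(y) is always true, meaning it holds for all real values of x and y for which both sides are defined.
No, this is NOT an identity.

Claim: ln(x+y) = ln(x) + ln(y).
Test a specific point where both sides are defined: x = 4, y = 1.
LHS = ln(x+y) ≈ 1.6094
RHS = ln(x) + ln(y) ≈ 1.3863
Since 1.6094 ≠ 1.3863, the equation fails at this point, so it cannot hold for all real values of x and y for which both sides are defined.
ln(x) + ln(y) = ln(xy), not ln(x+y).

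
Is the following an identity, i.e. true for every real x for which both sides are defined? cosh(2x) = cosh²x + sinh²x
Claim: cosh(2x) = cosh²x + sinh²x.
Reasoning: cosh²x = (e^(2x) + 2 + e^(-2x))/4 and sinh²x = (e^(2x) - 2 + e^(-2x))/4. Adding gives (2e^(2x) + 2e^(-2x))/4 = (e^(2x) + e^(-2x))/2 = cosh(2x).
So the two sides agree for every real x for which both sides are defined.

Conclusion: Yes, this is an identity.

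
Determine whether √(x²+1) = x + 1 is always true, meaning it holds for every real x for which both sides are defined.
No, this is NOT an identity.

Claim: √(x²+1) = x + 1.
Test a specific point where both sides are defined: x = 5.
LHS = √(x²+1) ≈ 5.0990
RHS = x + 1 ≈ 6.0000
Since 5.0990 ≠ 6.0000, the equation fails at this point, so it cannot hold for every real x for which both sides are defined.
(x+1)² = x² + 2x + 1 ≠ x² + 1 unless x = 0.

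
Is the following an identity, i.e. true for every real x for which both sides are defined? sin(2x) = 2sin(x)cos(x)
Yes, this is an identity.

Claim: sin(2x) = 2sin(x)cos(x).
Reasoning: Put y = x in the addition formula sin(x+y) = sin(x)cos(y) + cos(x)sin(y): sin(2x) = sin(x)cos(x) + cos(x)sin(x) = 2sin(x)cos(x).
So the two sides agree for every real x for which both sides are defined.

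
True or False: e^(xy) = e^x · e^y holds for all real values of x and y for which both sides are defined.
Claim: e^(xy) = e^x · e^y.
Test a specific point where both sides are defined: x = 1, y = 4.
LHS = e^(xy) ≈ 54.5982
RHS = e^x · e^y ≈ 148.4132
Since 54.5982 ≠ 148.4132, the equation fails at this point, so it cannot hold for all real values of x and y for which both sides are defined.
e^x · e^y = e^(x+y), not e^(xy).

Conclusion: False.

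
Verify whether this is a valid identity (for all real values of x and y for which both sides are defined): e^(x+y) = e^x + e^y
No, this is NOT an identity.

Claim: e^(x+y) = e^x + e^y.
Test a specific point where both sides are defined: x = 2, y = -1.
LHS = e^(x+y) ≈ 2.7183
RHS = e^x + e^y ≈ 7.7569
Since 2.7183 ≠ 7.7569, the equation fails at this point, so it cannot hold for all real values of x and y for which both sides are defined.
The correct rule is e^(x+y) = e^x · e^y (a product, not a sum).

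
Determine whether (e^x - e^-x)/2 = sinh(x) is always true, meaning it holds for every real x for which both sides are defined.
Claim: (e^x - e^-x)/2 = sinh(x).
Reasoning: This is exactly the definition of the hyperbolic sine: sinh(x) := (e^x - e^-x)/2.
So the two sides agree for every real x for which both sides are defined.

Conclusion: Yes, this is an identity.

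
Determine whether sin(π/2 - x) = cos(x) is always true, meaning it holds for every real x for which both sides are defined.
Claim: sin(π/2 - x) = cos(x).
Reasoning: Use sin(u - v) = sin(u)cos(v) - cos(u)sin(v) with u = π/2, v = x: sin(π/2)cos(x) - cos(π/2)sin(x) = 1·cos(x) - 0·sin(x) = cos(x).
So the two sides agree for every real x for which both sides are defined.

Conclusion: Yes, this is an identity.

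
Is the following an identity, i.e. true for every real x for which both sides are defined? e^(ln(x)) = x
Claim: e^(ln(x)) = x.
Reasoning: For x > 0, ln(x) is by definition the exponent p such that e^p = x. Raising e to that exponent therefore returns x: e^(ln x) = x.
So the two sides agree for every real x for which both sides are defined.

Conclusion: Yes, this is an identity.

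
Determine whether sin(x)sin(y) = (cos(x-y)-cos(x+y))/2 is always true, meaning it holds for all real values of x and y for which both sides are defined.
Yes, this is an identity.

Claim: sin(x)sin(y) = (cos(x-y)-cos(x+y))/2.
Reasoning: cos(x-y) = cos(x)cos(y) + sin(x)sin(y) and cos(x+y) = cos(x)cos(y) - sin(x)sin(y). Subtracting, cos(x-y) - cos(x+y) = 2sin(x)sin(y); divide by 2.
So the two sides agree for all real values of x and y for which both sides are defined.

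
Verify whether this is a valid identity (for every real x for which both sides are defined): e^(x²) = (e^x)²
No, this is NOT an identity.

Claim: e^(x²) = (e^x)².
Test a specific point where both sides are defined: x = 1.
LHS = e^(x²) ≈ 2.7183
RHS = (e^x)² ≈ 7.3891
Since 2.7183 ≠ 7.3891, the equation fails at this point, so it cannot hold for every real x for which both sides are defined.
(e^x)² = e^(2x), and 2x ≠ x² in general.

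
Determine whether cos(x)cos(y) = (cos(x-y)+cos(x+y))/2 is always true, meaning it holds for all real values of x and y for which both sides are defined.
Claim: cos(x)cos(y) = (cos(x-y)+cos(x+y))/2.
Reasoning: cos(x-y) = cos(x)cos(y) + sin(x)sin(y) and cos(x+y) = cos(x)cos(y) - sin(x)sin(y). Adding, cos(x-y) + cos(x+y) = 2cos(x)cos(y); divide by 2.
So the two sides agree for all real values of x and y for which both sides are defined.

Conclusion: Yes, this is an identity.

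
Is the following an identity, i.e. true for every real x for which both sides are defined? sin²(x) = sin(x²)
Claim: sin²(x) = sin(x²).
Test a specific point where both sides are defined: x = -π/3.
LHS = sin²(x) ≈ 0.7500
RHS = sin(x²) ≈ 0.8897
Since 0.7500 ≠ 0.8897, the equation fails at this point, so it cannot hold for every real x for which both sides are defined.
sin²(x) means (sin x)², squaring the output; sin(x²) squares the input. These are different functions.

Conclusion: No, this is NOT an identity.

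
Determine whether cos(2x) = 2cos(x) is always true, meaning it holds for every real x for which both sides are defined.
Claim: cos(2x) = 2cos(x).
Test a specific point where both sides are defined: x = π/6.
LHS = cos(2x) ≈ 0.5000
RHS = 2cos(x) ≈ 1.7321
Since 0.5000 ≠ 1.7321, the equation fails at this point, so it cannot hold for every real x for which both sides are defined.
The correct double-angle formula is cos(2x) = cos²x - sin²x.

Conclusion: No, this is NOT an identity.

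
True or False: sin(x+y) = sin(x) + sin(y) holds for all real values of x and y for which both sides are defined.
Claim: sin(x+y) = sin(x) + sin(y).
Test a specific point where both sides are defined: x = π/3, y = 2π/3.
LHS = sin(x+y) ≈ 0.0000
RHS = sin(x) + sin(y) ≈ 1.7321
Since 0.0000 ≠ 1.7321, the equation fails at this point, so it cannot hold for all real values of x and y for which both sides are defined.
The correct expansion is sin(x+y) = sin(x)cos(y) + cos(x)sin(y); sine is not additive.

Conclusion: False.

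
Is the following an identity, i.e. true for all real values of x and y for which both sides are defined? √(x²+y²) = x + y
Claim: √(x²+y²) = x + y.
Test a specific point where both sides are defined: x = 3/2, y = -3.
LHS = √(x²+y²) ≈ 3.3541
RHS = x + y ≈ -1.5000
Since 3.3541 ≠ -1.5000, the equation fails at this point, so it cannot hold for all real values of x and y for which both sides are defined.
(x+y)² = x² + 2xy + y², not x² + y², so the square root does not split this way.

Conclusion: No, this is NOT an identity.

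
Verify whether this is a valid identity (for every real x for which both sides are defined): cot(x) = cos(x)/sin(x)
Claim: cot(x) = cos(x)/sin(x).
Reasoning: cot(x) is defined as 1/tan(x) = 1/(sin(x)/cos(x)) = cos(x)/sin(x), wherever sin(x) ≠ 0.
So the two sides agree for every real x for which both sides are defined.

Conclusion: Yes, this is an identity.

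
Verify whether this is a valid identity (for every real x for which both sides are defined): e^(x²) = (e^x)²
No, this is NOT an identity.

Claim: e^(x²) = (e^x)².
Test a specific point where both sides are defined: x = -1.
LHS = e^(x²) ≈ 2.7183
RHS = (e^x)² ≈ 0.1353
Since 2.7183 ≠ 0.1353, the equation fails at this point, so it cannot hold for every real x for which both sides are defined.
(e^x)² = e^(2x), and 2x ≠ x² in general.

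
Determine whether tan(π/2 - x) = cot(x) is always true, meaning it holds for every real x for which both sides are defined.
Yes, this is an identity.

Claim: tan(π/2 - x) = cot(x).
Reasoning: tan(π/2 - x) = sin(π/2 - x)/cos(π/2 - x) = cos(x)/sin(x) = cot(x), using the cofunction identities sin(π/2 - x) = cos(x) and cos(π/2 - x) = sin(x).
So the two sides agree for every real x for which both sides are defined.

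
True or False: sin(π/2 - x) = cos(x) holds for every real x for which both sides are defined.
True.

Claim: sin(π/2 - x) = cos(x).
Reasoning: Use sin(u - v) = sin(u)cos(v) - cos(u)sin(v) with u = π/2, v = x: sin(π/2)cos(x) - cos(π/2)sin(x) = 1·cos(x) - 0·sin(x) = cos(x).
So the two sides agree for every real x for which both sides are defined.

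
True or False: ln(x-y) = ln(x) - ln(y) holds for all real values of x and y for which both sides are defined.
Claim: ln(x-y) = ln(x) - ln(y).
Test a specific point where both sides are defined: x = 5, y = 3/2.
LHS = ln(x-y) ≈ 1.2528
RHS = ln(x) - ln(y) ≈ 1.2040
Since 1.2528 ≠ 1.2040, the equation fails at this point, so it cannot hold for all real values of x and y for which both sides are defined.
ln(x) - ln(y) = ln(x/y), not ln(x-y).

Conclusion: False.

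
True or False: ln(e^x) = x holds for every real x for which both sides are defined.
Claim: ln(e^x) = x.
Reasoning: ln is the inverse of the exponential: ln(e^x) asks for the exponent p with e^p = e^x, and since e^p is one-to-one that exponent is p = x.
So the two sides agree for every real x for which both sides are defined.

Conclusion: True.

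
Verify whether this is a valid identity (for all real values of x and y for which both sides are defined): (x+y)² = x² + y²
No, this is NOT an identity.

Claim: (x+y)² = x² + y².
Test a specific point where both sides are defined: x = 3/2, y = 4.
LHS = (x+y)² ≈ 30.2500
RHS = x² + y² ≈ 18.2500
Since 30.2500 ≠ 18.2500, the equation fails at this point, so it cannot hold for all real values of x and y for which both sides are defined.
The correct expansion is (x+y)² = x² + 2xy + y²; the cross term 2xy is missing.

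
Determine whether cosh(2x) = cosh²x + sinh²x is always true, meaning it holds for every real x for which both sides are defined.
Yes, this is an identity.

Claim: cosh(2x) = cosh²x + sinh²x.
Reasoning: cosh²x = (e^(2x) + 2 + e^(-2x))/4 and sinh²x = (e^(2x) - 2 + e^(-2x))/4. Adding gives (2e^(2x) + 2e^(-2x))/4 = (e^(2x) + e^(-2x))/2 = cosh(2x).
So the two sides agree for every real x for which both sides are defined.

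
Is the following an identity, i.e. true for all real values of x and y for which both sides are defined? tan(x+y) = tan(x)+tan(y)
No, this is NOT an identity.

Claim: tan(x+y) = tan(x)+tan(y).
Test a specific point where both sides are defined: x = π/4, y = -π/3.
LHS = tan(x+y) ≈ -0.2679
RHS = tan(x)+tan(y) ≈ -0.7321
Since -0.2679 ≠ -0.7321, the equation fails at this point, so it cannot hold for all real values of x and y for which both sides are defined.
The correct formula is tan(x+y) = (tan(x) + tan(y))/(1 - tan(x)tan(y)).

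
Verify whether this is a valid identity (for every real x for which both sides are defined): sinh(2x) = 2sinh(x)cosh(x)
Claim: sinh(2x) = 2sinh(x)cosh(x).
Reasoning: 2sinh(x)cosh(x) = 2 · (e^x - e^-x)/2 · (e^x + e^-x)/2 = (e^(2x) - e^(-2x))/2 = sinh(2x).
So the two sides agree for every real x for which both sides are defined.

Conclusion: Yes, this is an identity.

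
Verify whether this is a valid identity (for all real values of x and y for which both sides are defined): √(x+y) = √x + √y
No, this is NOT an identity.

Claim: √(x+y) = √x + √y.
Test a specific point where both sides are defined: x = 3, y = 5.
LHS = √(x+y) ≈ 2.8284
RHS = √x + √y ≈ 3.9681
Since 2.8284 ≠ 3.9681, the equation fails at this point, so it cannot hold for all real values of x and y for which both sides are defined.
Squaring the right side gives x + 2√(xy) + y, not x + y.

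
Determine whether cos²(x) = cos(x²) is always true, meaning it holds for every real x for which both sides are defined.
No, this is NOT an identity.

Claim: cos²(x) = cos(x²).
Test a specific point where both sides are defined: x = -π/2.
LHS = cos²(x) ≈ 0.0000
RHS = cos(x²) ≈ -0.7812
Since 0.0000 ≠ -0.7812, the equation fails at this point, so it cannot hold for every real x for which both sides are defined.
cos²(x) means (cos x)², squaring the output; cos(x²) squares the input. These are different functions.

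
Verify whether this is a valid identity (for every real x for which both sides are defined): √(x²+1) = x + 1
No, this is NOT an identity.

Claim: √(x²+1) = x + 1.
Test a specific point where both sides are defined: x = 1/2.
LHS = √(x²+1) ≈ 1.1180
RHS = x + 1 ≈ 1.5000
Since 1.1180 ≠ 1.5000, the equation fails at this point, so it cannot hold for every real x for which both sides are defined.
(x+1)² = x² + 2x + 1 ≠ x² + 1 unless x = 0.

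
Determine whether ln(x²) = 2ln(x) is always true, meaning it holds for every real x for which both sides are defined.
Claim: ln(x²) = 2ln(x).
Reasoning: The right side requires x > 0. For x > 0, x² = (e^(ln x))² = e^(2ln x), so ln(x²) = 2ln(x). (For x < 0 the right side is undefined, so those values are outside the claim.)
So the two sides agree for every real x for which both sides are defined.

Conclusion: Yes, this is an identity.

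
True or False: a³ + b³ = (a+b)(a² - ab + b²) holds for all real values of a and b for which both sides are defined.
Claim: a³ + b³ = (a+b)(a² - ab + b²).
Reasoning: Expand the right side: (a+b)(a² - ab + b²) = a³ - a²b + ab² + a²b - ab² + b³ = a³ + b³ (the middle terms cancel in pairs).
So the two sides agree for all real values of a and b for which both sides are defined.

Conclusion: True.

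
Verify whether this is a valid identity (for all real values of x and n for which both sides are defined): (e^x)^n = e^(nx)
Yes, this is an identity.

Claim: (e^x)^n = e^(nx).
Reasoning: e^x is a positive real number, and for a positive base B and real exponent n, B^n = e^(n·ln B). With B = e^x, ln B = x, so (e^x)^n = e^(n·x).
So the two sides agree for all real values of x and n for which both sides are defined.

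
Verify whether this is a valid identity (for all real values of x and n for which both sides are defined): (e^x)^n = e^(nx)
Yes, this is an identity.

Claim: (e^x)^n = e^(nx).
Reasoning: e^x is a positive real number, and for a positive base B and real exponent n, B^n = e^(n·ln B). With B = e^x, ln B = x, so (e^x)^n = e^(n·x).
So the two sides agree for all real values of x and n for which both sides are defined.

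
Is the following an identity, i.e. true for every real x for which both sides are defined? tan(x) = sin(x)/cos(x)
Yes, this is an identity.

Claim: tan(x) = sin(x)/cos(x).
Reasoning: For an angle x whose terminal point on the unit circle is (cos x, sin x), tan(x) is defined as the ratio (second coordinate)/(first coordinate) = sin(x)/cos(x), wherever cos(x) ≠ 0.
So the two sides agree for every real x for which both sides are defined.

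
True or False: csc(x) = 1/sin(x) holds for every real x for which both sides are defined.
Claim: csc(x) = 1/sin(x).
Reasoning: csc(x) is by definition the reciprocal of sin(x), wherever sin(x) ≠ 0.
So the two sides agree for every real x for which both sides are defined.

Conclusion: True.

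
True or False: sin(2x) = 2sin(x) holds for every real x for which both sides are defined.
Claim: sin(2x) = 2sin(x).
Test a specific point where both sides are defined: x = 2π/3.
LHS = sin(2x) ≈ -0.8660
RHS = 2sin(x) ≈ 1.7321
Since -0.8660 ≠ 1.7321, the equation fails at this point, so it cannot hold for every real x for which both sides are defined.
The correct double-angle formula is sin(2x) = 2sin(x)cos(x).

Conclusion: False.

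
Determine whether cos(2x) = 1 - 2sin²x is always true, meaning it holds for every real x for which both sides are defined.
Yes, this is an identity.

Claim: cos(2x) = 1 - 2sin²x.
Reasoning: cos(2x) = cos²x - sin²x. Replace cos²x by 1 - sin²x: (1 - sin²x) - sin²x = 1 - 2sin²x.
So the two sides agree for every real x for which both sides are defined.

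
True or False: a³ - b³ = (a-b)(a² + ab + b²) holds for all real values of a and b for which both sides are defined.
Claim: a³ - b³ = (a-b)(a² + ab + b²).
Reasoning: Expand the right side: (a-b)(a² + ab + b²) = a³ + a²b + ab² - a²b - ab² - b³ = a³ - b³ (the middle terms cancel in pairs).
So the two sides agree for all real values of a and b for which both sides are defined.

Conclusion: True.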